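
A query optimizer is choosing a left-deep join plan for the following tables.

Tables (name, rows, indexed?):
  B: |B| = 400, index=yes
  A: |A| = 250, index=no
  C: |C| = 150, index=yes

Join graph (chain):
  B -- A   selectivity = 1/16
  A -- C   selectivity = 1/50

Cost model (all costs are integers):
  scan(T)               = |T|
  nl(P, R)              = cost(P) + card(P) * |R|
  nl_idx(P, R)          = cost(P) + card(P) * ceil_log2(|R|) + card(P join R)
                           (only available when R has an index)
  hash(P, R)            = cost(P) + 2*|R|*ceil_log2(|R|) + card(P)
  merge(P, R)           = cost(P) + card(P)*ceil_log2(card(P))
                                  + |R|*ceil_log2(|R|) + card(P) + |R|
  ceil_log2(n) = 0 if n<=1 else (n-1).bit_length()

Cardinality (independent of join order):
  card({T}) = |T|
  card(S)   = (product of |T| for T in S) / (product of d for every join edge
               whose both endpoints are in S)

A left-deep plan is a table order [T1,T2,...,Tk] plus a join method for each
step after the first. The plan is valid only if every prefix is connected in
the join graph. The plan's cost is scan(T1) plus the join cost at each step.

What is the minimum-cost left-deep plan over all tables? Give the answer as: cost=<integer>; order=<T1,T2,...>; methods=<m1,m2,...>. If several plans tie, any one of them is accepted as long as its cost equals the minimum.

Selinger DP (subsets sized 1..n):
  {B}: scan cost=400, card=400
  {A}: scan cost=250, card=250
  {C}: scan cost=150, card=150
  {AB}: card=6250; try (A,hash)→4800, (B,merge)→6500, (A,merge)→6650, (B,hash)→7700, (B,nl_idx)→8750, (B,nl)→100250 …(+1); best=4800 via (A,hash)
  {AC}: card=750; try (C,hash)→2900, (C,nl_idx)→3000, (A,merge)→3750, (C,merge)→3850, (A,hash)→4300, (A,nl)→37650 …(+1); best=2900 via (C,hash)
  {ABC}: card=18750; try (B,hash)→10850, (C,hash)→13450, (B,merge)→15150, (B,nl_idx)→28400, (C,nl_idx)→73550, (C,merge)→93650 …(+2); best=10850 via (B,hash)

cost=10850; order=A,C,B; methods=hash,hash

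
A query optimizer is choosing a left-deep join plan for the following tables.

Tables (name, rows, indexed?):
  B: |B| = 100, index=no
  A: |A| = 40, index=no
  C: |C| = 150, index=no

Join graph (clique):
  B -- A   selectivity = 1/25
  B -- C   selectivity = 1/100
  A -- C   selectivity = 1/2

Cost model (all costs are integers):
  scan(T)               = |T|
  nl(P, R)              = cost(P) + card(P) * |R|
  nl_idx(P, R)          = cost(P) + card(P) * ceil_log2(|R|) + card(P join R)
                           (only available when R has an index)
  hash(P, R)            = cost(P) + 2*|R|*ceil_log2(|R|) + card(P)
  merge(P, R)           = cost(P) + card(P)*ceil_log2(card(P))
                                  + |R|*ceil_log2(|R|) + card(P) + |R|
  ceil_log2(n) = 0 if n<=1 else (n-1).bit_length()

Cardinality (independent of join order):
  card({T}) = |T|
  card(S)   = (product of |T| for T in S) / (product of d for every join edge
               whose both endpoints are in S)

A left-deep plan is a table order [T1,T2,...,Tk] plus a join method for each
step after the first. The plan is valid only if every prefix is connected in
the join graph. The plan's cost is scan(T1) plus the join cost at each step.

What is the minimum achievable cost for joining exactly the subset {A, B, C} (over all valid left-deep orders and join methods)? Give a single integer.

2330

Selinger DP over subsets of {A,B,C}:
  {B}: scan cost=100, card=100
  {A}: scan cost=40, card=40
  {C}: scan cost=150, card=150
  {AB}: card=160; try (A,hash)→680, (B,merge)→1120, (A,merge)→1180, (B,hash)→1480, (B,nl)→4040, (A,nl)→4100; best=680 via (A,hash)
  {BC}: card=150; try (B,hash)→1700, (C,merge)→2250, (B,merge)→2300, (C,hash)→2600, (C,nl)→15100, (B,nl)→15150; best=1700 via (B,hash)
  {AC}: card=3000; try (A,hash)→780, (C,merge)→1670, (A,merge)→1780, (C,hash)→2480, (C,nl)→6040, (A,nl)→6150; best=780 via (A,hash)
  {ABC}: card=120; try (A,hash)→2330, (C,hash)→3240, (A,merge)→3330, (C,merge)→3470, (B,hash)→5180, (A,nl)→7700 …(+3); best=2330 via (A,hash)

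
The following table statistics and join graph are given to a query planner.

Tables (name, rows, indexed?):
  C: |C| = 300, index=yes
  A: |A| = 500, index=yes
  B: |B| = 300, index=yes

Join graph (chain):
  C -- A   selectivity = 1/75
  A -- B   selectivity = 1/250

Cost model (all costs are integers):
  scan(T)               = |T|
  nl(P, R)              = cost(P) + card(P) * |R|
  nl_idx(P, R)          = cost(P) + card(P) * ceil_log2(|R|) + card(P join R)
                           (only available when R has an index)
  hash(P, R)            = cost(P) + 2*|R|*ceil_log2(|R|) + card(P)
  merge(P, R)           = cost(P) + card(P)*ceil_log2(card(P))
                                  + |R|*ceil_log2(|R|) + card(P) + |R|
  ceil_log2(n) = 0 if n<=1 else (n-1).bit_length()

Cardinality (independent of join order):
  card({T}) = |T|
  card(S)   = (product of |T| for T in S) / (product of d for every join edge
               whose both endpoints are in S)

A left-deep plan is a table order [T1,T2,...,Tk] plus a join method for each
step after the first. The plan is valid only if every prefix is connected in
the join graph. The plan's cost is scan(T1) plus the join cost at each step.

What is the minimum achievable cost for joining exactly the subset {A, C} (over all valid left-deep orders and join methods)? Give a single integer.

Selinger DP over subsets of {A,C}:
  {C}: scan cost=300, card=300
  {A}: scan cost=500, card=500
  {AC}: card=2000; try (A,nl_idx)→5000, (C,hash)→6400, (C,nl_idx)→7000, (A,merge)→8300, (C,merge)→8500, (A,hash)→9600 …(+2); best=5000 via (A,nl_idx)

5000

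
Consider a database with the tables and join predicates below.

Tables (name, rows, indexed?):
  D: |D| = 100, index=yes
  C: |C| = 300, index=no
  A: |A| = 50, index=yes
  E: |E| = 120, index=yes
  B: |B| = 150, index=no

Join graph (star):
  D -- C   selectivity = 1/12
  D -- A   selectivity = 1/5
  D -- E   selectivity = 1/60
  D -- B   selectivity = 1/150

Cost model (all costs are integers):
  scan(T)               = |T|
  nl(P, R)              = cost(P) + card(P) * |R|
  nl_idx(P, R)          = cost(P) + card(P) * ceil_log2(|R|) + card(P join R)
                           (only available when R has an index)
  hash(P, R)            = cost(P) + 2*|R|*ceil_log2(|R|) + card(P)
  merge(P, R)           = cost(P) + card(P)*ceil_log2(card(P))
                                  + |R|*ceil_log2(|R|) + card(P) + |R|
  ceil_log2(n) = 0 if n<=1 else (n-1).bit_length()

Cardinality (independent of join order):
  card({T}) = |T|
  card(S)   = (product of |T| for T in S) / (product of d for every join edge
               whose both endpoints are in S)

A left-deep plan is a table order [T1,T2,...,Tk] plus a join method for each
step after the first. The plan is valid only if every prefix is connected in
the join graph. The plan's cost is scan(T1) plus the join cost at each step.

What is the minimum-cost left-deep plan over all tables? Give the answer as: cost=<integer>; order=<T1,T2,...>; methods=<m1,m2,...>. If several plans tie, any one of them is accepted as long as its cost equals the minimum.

Selinger DP (subsets sized 1..n):
  {D}: scan cost=100, card=100
  {C}: scan cost=300, card=300
  {A}: scan cost=50, card=50
  {E}: scan cost=120, card=120
  {B}: scan cost=150, card=150
  {CD}: card=2500; try (D,hash)→2000, (C,merge)→3900, (D,merge)→4100, (D,nl_idx)→4900, (C,hash)→5600, (C,nl)→30100 …(+1); best=2000 via (D,hash)
  {AD}: card=1000; try (A,hash)→800, (D,merge)→1200, (A,merge)→1250, (D,nl_idx)→1400, (D,hash)→1500, (A,nl_idx)→1700 …(+2); best=800 via (A,hash)
  {DE}: card=200; try (E,nl_idx)→1000, (D,nl_idx)→1160, (D,hash)→1640, (E,merge)→1860, (E,hash)→1880, (D,merge)→1880 …(+2); best=1000 via (E,nl_idx)
  {BD}: card=100; try (D,nl_idx)→1300, (D,hash)→1700, (B,merge)→2250, (D,merge)→2300, (B,hash)→2600, (B,nl)→15100 …(+1); best=1300 via (D,nl_idx)
  {ACD}: card=25000; try (A,hash)→5100, (C,hash)→7200, (C,merge)→14800, (A,merge)→34850, (A,nl_idx)→42000, (A,nl)→127000 …(+1); best=5100 via (A,hash)
  {CDE}: card=5000; try (C,merge)→5800, (E,hash)→6180, (C,hash)→6600, (E,nl_idx)→24500, (E,merge)→35460, (C,nl)→61000 …(+1); best=5800 via (C,merge)
  {BCD}: card=2500; try (C,merge)→5100, (C,hash)→6800, (B,hash)→6900, (C,nl)→31300, (B,merge)→35850, (B,nl)→377000; best=5100 via (C,merge)
  {ADE}: card=2000; try (A,hash)→1800, (A,merge)→3150, (E,hash)→3480, (A,nl_idx)→4200, (E,nl_idx)→9800, (A,nl)→11000 …(+2); best=1800 via (A,hash)
  {ABD}: card=1000; try (A,hash)→2000, (A,merge)→2450, (A,nl_idx)→2900, (B,hash)→4200, (A,nl)→6300, (B,merge)→13150 …(+1); best=2000 via (A,hash)
  {BDE}: card=200; try (E,nl_idx)→2200, (E,merge)→3060, (E,hash)→3080, (B,hash)→3600, (B,merge)→4150, (E,nl)→13300 …(+1); best=2200 via (E,nl_idx)
  {ACDE}: card=50000; try (C,hash)→9200, (A,hash)→11400, (C,merge)→28800, (E,hash)→31780, (A,merge)→76150, (A,nl_idx)→85800 …(+5); best=9200 via (C,hash)
  {ABCD}: card=25000; try (A,hash)→8200, (C,hash)→8400, (C,merge)→16000, (B,hash)→32500, (A,merge)→37950, (A,nl_idx)→45100 …(+4); best=8200 via (A,hash)
  {BCDE}: card=5000; try (C,merge)→7000, (C,hash)→7800, (E,hash)→9280, (B,hash)→13200, (E,nl_idx)→27600, (E,merge)→38560 …(+4); best=7000 via (C,merge)
  {ABDE}: card=2000; try (A,hash)→3000, (A,merge)→4350, (E,hash)→4680, (A,nl_idx)→5400, (B,hash)→6200, (E,nl_idx)→11000 …(+5); best=3000 via (A,hash)
  {ABCDE}: card=50000; try (C,hash)→10400, (A,hash)→12600, (C,merge)→30000, (E,hash)→34880, (B,hash)→61600, (A,merge)→77350 …(+8); best=10400 via (C,hash)

cost=10400; order=B,D,E,A,C; methods=nl_idx,nl_idx,hash,hash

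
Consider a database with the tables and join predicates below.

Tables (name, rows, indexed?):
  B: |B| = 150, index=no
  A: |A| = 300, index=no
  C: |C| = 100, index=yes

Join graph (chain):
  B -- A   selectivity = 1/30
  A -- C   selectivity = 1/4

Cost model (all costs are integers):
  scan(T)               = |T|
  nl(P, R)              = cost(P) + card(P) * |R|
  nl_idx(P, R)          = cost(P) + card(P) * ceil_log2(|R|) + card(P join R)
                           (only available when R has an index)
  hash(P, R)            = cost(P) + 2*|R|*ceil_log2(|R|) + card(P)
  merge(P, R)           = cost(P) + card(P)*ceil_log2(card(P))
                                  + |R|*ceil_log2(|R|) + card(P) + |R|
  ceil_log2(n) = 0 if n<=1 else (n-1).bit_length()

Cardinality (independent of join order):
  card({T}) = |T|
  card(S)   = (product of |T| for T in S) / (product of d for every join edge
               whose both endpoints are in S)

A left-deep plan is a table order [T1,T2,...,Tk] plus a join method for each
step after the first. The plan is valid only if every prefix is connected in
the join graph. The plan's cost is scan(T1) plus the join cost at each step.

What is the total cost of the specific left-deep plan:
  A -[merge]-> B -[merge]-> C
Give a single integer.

23450

step 1: scan A: cost=300, card=300
step 2: join B via merge
    card(P join B) = 300*150/(30) = 1500
    cost = 300 + 300*9 + 150*8 + 300 + 150 = 4650
step 3: join C via merge
    card(P join C) = 1500*100/(4) = 37500
    cost = 4650 + 1500*11 + 100*7 + 1500 + 100 = 23450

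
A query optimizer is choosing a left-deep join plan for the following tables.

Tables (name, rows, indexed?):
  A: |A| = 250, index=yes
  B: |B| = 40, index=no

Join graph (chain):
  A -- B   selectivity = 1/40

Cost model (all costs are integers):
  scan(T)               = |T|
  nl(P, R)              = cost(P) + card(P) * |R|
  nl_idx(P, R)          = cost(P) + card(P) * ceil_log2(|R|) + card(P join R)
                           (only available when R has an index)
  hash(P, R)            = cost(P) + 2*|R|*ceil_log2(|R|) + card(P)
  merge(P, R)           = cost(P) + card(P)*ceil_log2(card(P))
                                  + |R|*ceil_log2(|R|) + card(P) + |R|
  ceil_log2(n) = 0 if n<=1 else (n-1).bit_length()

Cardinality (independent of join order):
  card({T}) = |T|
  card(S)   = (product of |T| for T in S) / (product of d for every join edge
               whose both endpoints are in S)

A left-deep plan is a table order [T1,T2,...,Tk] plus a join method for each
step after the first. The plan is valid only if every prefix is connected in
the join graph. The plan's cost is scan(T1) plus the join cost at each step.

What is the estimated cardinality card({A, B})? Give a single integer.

Tables in S: A(250), B(40)
Edges inside S: A-B(d=40)
numerator = 250 * 40 = 10000
denominator = 40 = 40
card(S) = 10000 / 40 = 250

250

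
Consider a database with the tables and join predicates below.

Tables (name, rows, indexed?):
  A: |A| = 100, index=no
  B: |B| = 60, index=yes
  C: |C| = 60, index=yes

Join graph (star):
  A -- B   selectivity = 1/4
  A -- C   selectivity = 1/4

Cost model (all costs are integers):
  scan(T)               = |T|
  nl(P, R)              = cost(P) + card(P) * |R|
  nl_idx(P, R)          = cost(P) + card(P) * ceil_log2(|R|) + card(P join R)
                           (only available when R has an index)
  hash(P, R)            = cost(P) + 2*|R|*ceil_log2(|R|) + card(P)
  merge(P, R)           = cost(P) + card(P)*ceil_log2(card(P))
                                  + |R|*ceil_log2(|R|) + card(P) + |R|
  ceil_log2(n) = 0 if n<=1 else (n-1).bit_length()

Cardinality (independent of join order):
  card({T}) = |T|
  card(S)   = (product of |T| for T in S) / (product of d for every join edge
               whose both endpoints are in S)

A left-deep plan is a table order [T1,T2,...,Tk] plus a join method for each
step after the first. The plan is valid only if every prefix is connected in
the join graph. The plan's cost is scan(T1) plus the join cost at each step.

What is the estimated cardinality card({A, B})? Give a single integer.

Tables in S: A(100), B(60)
Edges inside S: A-B(d=4)
numerator = 100 * 60 = 6000
denominator = 4 = 4
card(S) = 6000 / 4 = 1500

1500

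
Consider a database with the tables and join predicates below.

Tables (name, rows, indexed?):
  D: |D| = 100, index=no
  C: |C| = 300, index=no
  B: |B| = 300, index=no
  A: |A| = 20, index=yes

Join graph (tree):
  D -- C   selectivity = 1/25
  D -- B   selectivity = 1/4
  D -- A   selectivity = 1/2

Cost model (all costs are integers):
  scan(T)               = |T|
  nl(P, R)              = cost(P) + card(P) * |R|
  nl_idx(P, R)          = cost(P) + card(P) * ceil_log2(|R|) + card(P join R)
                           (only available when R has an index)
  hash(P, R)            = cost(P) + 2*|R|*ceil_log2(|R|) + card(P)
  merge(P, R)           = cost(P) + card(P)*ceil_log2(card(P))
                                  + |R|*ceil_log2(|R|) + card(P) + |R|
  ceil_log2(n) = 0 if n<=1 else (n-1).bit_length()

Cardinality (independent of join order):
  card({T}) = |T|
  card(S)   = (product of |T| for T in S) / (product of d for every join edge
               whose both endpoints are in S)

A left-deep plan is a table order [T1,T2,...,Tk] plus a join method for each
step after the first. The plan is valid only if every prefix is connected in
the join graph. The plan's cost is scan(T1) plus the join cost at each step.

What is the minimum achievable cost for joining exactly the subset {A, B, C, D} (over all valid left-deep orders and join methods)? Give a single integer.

20800

Selinger DP over subsets of {A,B,C,D}:
  {D}: scan cost=100, card=100
  {C}: scan cost=300, card=300
  {B}: scan cost=300, card=300
  {A}: scan cost=20, card=20
  {CD}: card=1200; try (D,hash)→2000, (C,merge)→3900, (D,merge)→4100, (C,hash)→5600, (C,nl)→30100, (D,nl)→30300; best=2000 via (D,hash)
  {BD}: card=7500; try (D,hash)→2000, (B,merge)→3900, (D,merge)→4100, (B,hash)→5600, (B,nl)→30100, (D,nl)→30300; best=2000 via (D,hash)
  {AD}: card=1000; try (A,hash)→400, (D,merge)→940, (A,merge)→1020, (D,hash)→1440, (A,nl_idx)→1600, (D,nl)→2020 …(+1); best=400 via (A,hash)
  {BCD}: card=90000; try (B,hash)→8600, (C,hash)→14900, (B,merge)→19400, (C,merge)→110000, (B,nl)→362000, (C,nl)→2252000; best=8600 via (B,hash)
  {ACD}: card=12000; try (A,hash)→3400, (C,hash)→6800, (C,merge)→14400, (A,merge)→16520, (A,nl_idx)→20000, (A,nl)→26000 …(+1); best=3400 via (A,hash)
  {ABD}: card=75000; try (B,hash)→6800, (A,hash)→9700, (B,merge)→14400, (A,merge)→107120, (A,nl_idx)→114500, (A,nl)→152000 …(+1); best=6800 via (B,hash)
  {ABCD}: card=900000; try (B,hash)→20800, (C,hash)→87200, (A,hash)→98800, (B,merge)→186400, (A,nl_idx)→1358600, (C,merge)→1359800 …(+4); best=20800 via (B,hash)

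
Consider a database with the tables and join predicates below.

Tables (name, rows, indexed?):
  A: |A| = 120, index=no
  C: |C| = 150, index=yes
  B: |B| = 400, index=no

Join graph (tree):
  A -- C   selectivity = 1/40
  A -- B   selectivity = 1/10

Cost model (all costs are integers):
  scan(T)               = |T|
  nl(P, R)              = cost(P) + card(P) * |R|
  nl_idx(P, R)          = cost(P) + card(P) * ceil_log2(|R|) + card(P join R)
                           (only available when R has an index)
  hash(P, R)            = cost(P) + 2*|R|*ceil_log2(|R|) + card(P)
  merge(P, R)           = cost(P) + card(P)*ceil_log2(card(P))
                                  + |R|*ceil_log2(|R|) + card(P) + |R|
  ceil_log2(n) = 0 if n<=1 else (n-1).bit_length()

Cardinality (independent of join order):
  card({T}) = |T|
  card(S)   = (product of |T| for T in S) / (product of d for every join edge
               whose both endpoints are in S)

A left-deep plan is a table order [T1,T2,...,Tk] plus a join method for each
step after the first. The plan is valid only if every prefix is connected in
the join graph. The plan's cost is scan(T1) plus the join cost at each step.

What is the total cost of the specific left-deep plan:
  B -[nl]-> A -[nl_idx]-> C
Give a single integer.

104800

step 1: scan B: cost=400, card=400
step 2: join A via nl
    card(P join A) = 400*120/(10) = 4800
    cost = 400 + 400*120 = 48400
step 3: join C via nl_idx
    card(P join C) = 4800*150/(40) = 18000
    cost = 48400 + 4800*8 + 18000 = 104800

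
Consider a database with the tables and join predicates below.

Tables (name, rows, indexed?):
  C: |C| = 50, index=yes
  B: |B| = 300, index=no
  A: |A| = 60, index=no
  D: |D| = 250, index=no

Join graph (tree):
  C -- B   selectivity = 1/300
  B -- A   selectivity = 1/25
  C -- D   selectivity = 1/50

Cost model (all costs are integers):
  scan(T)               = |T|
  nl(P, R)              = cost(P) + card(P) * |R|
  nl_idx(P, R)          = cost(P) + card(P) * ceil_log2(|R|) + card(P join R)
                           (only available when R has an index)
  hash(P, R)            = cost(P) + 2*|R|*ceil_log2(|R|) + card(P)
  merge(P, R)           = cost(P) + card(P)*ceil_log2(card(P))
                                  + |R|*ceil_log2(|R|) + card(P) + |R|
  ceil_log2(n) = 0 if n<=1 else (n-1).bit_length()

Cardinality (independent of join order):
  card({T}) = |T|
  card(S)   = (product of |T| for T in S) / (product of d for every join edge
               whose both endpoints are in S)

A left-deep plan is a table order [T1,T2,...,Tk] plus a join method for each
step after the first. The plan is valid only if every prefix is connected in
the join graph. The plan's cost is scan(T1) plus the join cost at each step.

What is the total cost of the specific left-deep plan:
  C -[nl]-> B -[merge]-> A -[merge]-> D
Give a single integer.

step 1: scan C: cost=50, card=50
step 2: join B via nl
    card(P join B) = 50*300/(300) = 50
    cost = 50 + 50*300 = 15050
step 3: join A via merge
    card(P join A) = 50*60/(25) = 120
    cost = 15050 + 50*6 + 60*6 + 50 + 60 = 15820
step 4: join D via merge
    card(P join D) = 120*250/(50) = 600
    cost = 15820 + 120*7 + 250*8 + 120 + 250 = 19030

19030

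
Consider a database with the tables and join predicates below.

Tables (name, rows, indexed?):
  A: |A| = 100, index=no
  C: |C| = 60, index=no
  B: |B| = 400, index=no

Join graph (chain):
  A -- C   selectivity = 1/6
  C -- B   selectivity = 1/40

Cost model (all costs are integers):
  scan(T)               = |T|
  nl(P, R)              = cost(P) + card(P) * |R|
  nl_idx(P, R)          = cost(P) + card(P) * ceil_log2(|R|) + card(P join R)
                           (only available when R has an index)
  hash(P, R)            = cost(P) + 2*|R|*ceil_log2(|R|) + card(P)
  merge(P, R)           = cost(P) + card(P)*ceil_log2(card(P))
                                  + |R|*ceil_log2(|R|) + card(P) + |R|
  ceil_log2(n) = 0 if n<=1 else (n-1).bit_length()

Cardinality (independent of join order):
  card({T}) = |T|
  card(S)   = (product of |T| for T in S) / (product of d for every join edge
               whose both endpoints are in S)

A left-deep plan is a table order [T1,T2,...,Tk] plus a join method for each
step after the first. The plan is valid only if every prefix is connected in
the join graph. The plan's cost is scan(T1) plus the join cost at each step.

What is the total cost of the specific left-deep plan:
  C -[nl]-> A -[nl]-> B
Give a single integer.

step 1: scan C: cost=60, card=60
step 2: join A via nl
    card(P join A) = 60*100/(6) = 1000
    cost = 60 + 60*100 = 6060
step 3: join B via nl
    card(P join B) = 1000*400/(40) = 10000
    cost = 6060 + 1000*400 = 406060

406060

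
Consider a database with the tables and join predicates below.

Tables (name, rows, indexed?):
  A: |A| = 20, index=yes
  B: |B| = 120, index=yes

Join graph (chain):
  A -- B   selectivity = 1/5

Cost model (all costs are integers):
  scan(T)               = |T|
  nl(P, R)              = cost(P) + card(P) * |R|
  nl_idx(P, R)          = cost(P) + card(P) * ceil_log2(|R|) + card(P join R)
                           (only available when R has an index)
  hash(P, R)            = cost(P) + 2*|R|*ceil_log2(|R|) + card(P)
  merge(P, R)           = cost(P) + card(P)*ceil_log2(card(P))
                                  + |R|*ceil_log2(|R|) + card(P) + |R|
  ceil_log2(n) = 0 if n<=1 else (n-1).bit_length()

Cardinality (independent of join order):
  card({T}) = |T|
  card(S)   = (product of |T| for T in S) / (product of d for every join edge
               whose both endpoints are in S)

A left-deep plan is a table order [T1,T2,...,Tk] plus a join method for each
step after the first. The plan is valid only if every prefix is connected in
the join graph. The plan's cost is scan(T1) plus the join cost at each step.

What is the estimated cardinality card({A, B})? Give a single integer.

480

Tables in S: A(20), B(120)
Edges inside S: A-B(d=5)
numerator = 20 * 120 = 2400
denominator = 5 = 5
card(S) = 2400 / 5 = 480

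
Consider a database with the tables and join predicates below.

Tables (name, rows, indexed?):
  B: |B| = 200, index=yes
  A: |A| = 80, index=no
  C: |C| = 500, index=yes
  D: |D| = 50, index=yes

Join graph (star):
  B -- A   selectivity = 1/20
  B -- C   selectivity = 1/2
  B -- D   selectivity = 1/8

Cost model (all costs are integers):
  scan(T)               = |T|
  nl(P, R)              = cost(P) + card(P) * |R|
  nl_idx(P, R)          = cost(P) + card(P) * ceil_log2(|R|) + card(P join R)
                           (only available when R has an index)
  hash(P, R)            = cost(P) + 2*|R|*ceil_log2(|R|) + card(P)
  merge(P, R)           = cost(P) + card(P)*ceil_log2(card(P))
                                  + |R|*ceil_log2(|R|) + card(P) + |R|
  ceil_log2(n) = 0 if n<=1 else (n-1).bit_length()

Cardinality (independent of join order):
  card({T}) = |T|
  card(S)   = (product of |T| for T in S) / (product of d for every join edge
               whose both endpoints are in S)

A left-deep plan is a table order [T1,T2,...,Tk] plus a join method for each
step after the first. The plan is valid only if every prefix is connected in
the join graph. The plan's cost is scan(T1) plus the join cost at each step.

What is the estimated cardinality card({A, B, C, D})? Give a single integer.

Tables in S: A(80), B(200), C(500), D(50)
Edges inside S: B-A(d=20), B-C(d=2), B-D(d=8)
numerator = 80 * 200 * 500 * 50 = 400000000
denominator = 20 * 2 * 8 = 320
card(S) = 400000000 / 320 = 1250000

1250000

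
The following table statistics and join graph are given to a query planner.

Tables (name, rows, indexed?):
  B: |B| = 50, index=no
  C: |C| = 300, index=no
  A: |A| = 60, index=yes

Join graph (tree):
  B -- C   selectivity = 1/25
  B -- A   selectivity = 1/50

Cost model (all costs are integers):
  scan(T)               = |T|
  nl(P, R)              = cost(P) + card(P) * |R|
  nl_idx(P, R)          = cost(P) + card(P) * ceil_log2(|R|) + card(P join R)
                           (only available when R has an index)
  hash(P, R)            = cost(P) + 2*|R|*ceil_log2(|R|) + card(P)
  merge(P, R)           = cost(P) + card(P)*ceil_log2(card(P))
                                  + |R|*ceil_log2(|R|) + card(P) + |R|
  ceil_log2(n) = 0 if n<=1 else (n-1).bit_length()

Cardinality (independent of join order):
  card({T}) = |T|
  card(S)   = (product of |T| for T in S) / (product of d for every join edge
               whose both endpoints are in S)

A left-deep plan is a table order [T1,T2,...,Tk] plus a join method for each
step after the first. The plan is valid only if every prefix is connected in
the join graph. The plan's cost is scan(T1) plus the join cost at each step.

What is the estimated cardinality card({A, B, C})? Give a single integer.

720

Tables in S: A(60), B(50), C(300)
Edges inside S: B-C(d=25), B-A(d=50)
numerator = 60 * 50 * 300 = 900000
denominator = 25 * 50 = 1250
card(S) = 900000 / 1250 = 720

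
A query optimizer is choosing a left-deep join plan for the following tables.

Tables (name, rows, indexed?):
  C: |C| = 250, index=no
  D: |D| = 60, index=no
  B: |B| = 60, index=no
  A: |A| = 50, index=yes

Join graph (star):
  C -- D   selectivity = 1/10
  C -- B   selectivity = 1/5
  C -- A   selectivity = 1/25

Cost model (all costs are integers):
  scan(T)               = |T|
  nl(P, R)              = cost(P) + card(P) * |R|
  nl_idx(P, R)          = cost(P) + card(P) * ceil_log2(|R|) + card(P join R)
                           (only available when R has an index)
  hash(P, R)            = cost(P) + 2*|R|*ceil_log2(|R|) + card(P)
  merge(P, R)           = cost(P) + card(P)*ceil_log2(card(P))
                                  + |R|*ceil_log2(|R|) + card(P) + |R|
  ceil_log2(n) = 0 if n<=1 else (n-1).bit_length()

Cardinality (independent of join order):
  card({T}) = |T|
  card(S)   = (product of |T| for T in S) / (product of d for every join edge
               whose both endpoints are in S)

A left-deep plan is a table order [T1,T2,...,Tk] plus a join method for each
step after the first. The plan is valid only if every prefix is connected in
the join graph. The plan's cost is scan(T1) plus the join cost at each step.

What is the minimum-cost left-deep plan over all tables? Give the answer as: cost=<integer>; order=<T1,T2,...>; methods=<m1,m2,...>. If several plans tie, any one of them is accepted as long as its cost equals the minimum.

Selinger DP (subsets sized 1..n):
  {C}: scan cost=250, card=250
  {D}: scan cost=60, card=60
  {B}: scan cost=60, card=60
  {A}: scan cost=50, card=50
  {CD}: card=1500; try (D,hash)→1220, (C,merge)→2730, (D,merge)→2920, (C,hash)→4120, (C,nl)→15060, (D,nl)→15250; best=1220 via (D,hash)
  {BC}: card=3000; try (B,hash)→1220, (C,merge)→2730, (B,merge)→2920, (C,hash)→4120, (C,nl)→15060, (B,nl)→15250; best=1220 via (B,hash)
  {AC}: card=500; try (A,hash)→1100, (A,nl_idx)→2250, (C,merge)→2650, (A,merge)→2850, (C,hash)→4100, (C,nl)→12550 …(+1); best=1100 via (A,hash)
  {BCD}: card=18000; try (B,hash)→3440, (D,hash)→4940, (B,merge)→19640, (D,merge)→40640, (B,nl)→91220, (D,nl)→181220; best=3440 via (B,hash)
  {ACD}: card=3000; try (D,hash)→2320, (A,hash)→3320, (D,merge)→6520, (A,nl_idx)→13220, (A,merge)→19570, (D,nl)→31100 …(+1); best=2320 via (D,hash)
  {ABC}: card=6000; try (B,hash)→2320, (A,hash)→4820, (B,merge)→6520, (A,nl_idx)→25220, (B,nl)→31100, (A,merge)→40570 …(+1); best=2320 via (B,hash)
  {ABCD}: card=36000; try (B,hash)→6040, (D,hash)→9040, (A,hash)→22040, (B,merge)→41740, (D,merge)→86740, (A,nl_idx)→147440 …(+4); best=6040 via (B,hash)

cost=6040; order=C,A,D,B; methods=hash,hash,hash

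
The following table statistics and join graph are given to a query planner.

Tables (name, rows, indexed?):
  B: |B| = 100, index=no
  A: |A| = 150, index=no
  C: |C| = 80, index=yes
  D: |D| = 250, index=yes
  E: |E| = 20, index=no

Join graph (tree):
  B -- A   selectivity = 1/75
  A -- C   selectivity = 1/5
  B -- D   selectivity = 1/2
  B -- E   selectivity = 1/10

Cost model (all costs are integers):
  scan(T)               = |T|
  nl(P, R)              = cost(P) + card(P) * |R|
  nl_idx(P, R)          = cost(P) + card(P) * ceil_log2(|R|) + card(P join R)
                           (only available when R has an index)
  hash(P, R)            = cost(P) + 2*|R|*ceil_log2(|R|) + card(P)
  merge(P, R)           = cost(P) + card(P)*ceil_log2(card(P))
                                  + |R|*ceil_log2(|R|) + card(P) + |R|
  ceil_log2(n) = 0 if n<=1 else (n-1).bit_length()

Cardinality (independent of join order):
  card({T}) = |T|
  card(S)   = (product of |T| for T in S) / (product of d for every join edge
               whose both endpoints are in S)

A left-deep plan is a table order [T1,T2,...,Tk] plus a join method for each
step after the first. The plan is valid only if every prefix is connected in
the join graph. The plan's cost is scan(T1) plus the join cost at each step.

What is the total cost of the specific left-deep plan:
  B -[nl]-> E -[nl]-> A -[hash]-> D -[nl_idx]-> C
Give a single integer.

step 1: scan B: cost=100, card=100
step 2: join E via nl
    card(P join E) = 100*20/(10) = 200
    cost = 100 + 100*20 = 2100
step 3: join A via nl
    card(P join A) = 200*150/(75) = 400
    cost = 2100 + 200*150 = 32100
step 4: join D via hash
    card(P join D) = 400*250/(2) = 50000
    cost = 32100 + 2*250*8 + 400 = 36500
step 5: join C via nl_idx
    card(P join C) = 50000*80/(5) = 800000
    cost = 36500 + 50000*7 + 800000 = 1186500

1186500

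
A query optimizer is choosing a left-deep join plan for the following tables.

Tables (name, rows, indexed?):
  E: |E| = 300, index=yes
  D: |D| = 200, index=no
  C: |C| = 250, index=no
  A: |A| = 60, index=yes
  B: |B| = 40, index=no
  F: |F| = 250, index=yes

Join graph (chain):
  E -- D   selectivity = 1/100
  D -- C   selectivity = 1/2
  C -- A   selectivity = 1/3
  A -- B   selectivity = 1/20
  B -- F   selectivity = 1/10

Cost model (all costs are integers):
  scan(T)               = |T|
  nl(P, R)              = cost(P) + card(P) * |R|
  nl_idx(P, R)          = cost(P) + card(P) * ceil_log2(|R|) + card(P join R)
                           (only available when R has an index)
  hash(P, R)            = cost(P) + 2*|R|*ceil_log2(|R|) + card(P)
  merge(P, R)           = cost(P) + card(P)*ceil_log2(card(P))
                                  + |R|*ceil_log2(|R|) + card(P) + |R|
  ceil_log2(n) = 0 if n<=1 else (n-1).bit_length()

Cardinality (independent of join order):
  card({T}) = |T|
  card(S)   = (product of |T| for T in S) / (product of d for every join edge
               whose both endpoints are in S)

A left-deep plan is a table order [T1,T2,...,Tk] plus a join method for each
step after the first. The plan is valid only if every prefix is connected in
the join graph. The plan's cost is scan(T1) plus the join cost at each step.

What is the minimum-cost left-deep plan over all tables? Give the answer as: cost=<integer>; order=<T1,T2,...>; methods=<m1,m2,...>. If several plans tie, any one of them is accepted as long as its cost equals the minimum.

cost=4026210; order=B,A,C,D,E,F; methods=nl_idx,merge,hash,hash,hash

Selinger DP (subsets sized 1..n):
  {E}: scan cost=300, card=300
  {D}: scan cost=200, card=200
  {C}: scan cost=250, card=250
  {A}: scan cost=60, card=60
  {B}: scan cost=40, card=40
  {F}: scan cost=250, card=250
  {DE}: card=600; try (E,nl_idx)→2600, (D,hash)→3800, (E,merge)→5000, (D,merge)→5100, (E,hash)→5800, (E,nl)→60200 …(+1); best=2600 via (E,nl_idx)
  {CD}: card=25000; try (D,hash)→3700, (C,merge)→4250, (D,merge)→4300, (C,hash)→4400, (C,nl)→50200, (D,nl)→50250; best=3700 via (D,hash)
  {AC}: card=5000; try (A,hash)→1220, (C,merge)→2730, (A,merge)→2920, (C,hash)→4120, (A,nl_idx)→6750, (C,nl)→15060 …(+1); best=1220 via (A,hash)
  {AB}: card=120; try (A,nl_idx)→400, (B,hash)→600, (A,merge)→740, (B,merge)→760, (A,hash)→800, (A,nl)→2440 …(+1); best=400 via (A,nl_idx)
  {BF}: card=1000; try (B,hash)→980, (F,nl_idx)→1360, (F,merge)→2570, (B,merge)→2780, (F,hash)→4080, (F,nl)→10040 …(+1); best=980 via (B,hash)
  {CDE}: card=75000; try (C,hash)→7200, (C,merge)→11450, (E,hash)→34100, (C,nl)→152600, (E,nl_idx)→303700, (E,merge)→406700 …(+1); best=7200 via (C,hash)
  {ACD}: card=500000; try (D,hash)→9420, (A,hash)→29420, (D,merge)→73020, (A,merge)→404120, (A,nl_idx)→653700, (D,nl)→1001220 …(+1); best=9420 via (D,hash)
  {ABC}: card=10000; try (C,merge)→3610, (C,hash)→4520, (B,hash)→6700, (C,nl)→30400, (B,merge)→71500, (B,nl)→201220; best=3610 via (C,merge)
  {ABF}: card=3000; try (A,hash)→2700, (F,merge)→3610, (F,nl_idx)→4360, (F,hash)→4520, (A,nl_idx)→9980, (A,merge)→12400 …(+2); best=2700 via (A,hash)
  {ACDE}: card=1500000; try (A,hash)→82920, (E,hash)→514820, (A,merge)→1357620, (A,nl_idx)→1957200, (A,nl)→4507200, (E,nl_idx)→6009420 …(+2); best=82920 via (A,hash)
  {ABCD}: card=1000000; try (D,hash)→16810, (D,merge)→155410, (B,hash)→509900, (D,nl)→2003610, (B,merge)→10009700, (B,nl)→20009420; best=16810 via (D,hash)
  {ABCF}: card=250000; try (C,hash)→9700, (F,hash)→17610, (C,merge)→43950, (F,merge)→155860, (F,nl_idx)→333610, (C,nl)→752700 …(+1); best=9700 via (C,hash)
  {ABCDE}: card=3000000; try (E,hash)→1022210, (B,hash)→1583400, (E,nl_idx)→12016810, (E,merge)→21019810, (B,merge)→33083200, (B,nl)→60082920 …(+1); best=1022210 via (E,hash)
  {ABCDF}: card=25000000; try (D,hash)→262900, (F,hash)→1020810, (D,merge)→4761500, (F,merge)→21019060, (F,nl_idx)→33016810, (D,nl)→50009700 …(+1); best=262900 via (D,hash)
  {ABCDEF}: card=75000000; try (F,hash)→4026210, (E,hash)→25268300, (F,merge)→70024460, (F,nl_idx)→100022210, (E,nl_idx)→300262900, (E,merge)→650265900 …(+2); best=4026210 via (F,hash)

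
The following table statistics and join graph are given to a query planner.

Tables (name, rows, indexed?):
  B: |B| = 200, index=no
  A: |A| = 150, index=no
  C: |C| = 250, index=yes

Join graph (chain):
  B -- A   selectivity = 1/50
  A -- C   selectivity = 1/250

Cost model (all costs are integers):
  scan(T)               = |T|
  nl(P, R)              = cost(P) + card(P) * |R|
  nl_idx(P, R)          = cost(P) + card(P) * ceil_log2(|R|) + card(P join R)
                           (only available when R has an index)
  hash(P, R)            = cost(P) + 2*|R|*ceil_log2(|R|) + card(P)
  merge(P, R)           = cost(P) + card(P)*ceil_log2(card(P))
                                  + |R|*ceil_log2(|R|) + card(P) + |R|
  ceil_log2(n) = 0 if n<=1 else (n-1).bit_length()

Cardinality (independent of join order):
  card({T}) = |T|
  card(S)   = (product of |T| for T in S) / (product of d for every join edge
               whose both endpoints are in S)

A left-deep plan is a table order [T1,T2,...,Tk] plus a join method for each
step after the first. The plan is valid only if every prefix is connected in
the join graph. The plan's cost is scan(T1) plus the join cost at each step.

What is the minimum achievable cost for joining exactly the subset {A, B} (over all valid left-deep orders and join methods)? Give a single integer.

Selinger DP over subsets of {A,B}:
  {B}: scan cost=200, card=200
  {A}: scan cost=150, card=150
  {AB}: card=600; try (A,hash)→2800, (B,merge)→3300, (A,merge)→3350, (B,hash)→3500, (B,nl)→30150, (A,nl)→30200; best=2800 via (A,hash)

2800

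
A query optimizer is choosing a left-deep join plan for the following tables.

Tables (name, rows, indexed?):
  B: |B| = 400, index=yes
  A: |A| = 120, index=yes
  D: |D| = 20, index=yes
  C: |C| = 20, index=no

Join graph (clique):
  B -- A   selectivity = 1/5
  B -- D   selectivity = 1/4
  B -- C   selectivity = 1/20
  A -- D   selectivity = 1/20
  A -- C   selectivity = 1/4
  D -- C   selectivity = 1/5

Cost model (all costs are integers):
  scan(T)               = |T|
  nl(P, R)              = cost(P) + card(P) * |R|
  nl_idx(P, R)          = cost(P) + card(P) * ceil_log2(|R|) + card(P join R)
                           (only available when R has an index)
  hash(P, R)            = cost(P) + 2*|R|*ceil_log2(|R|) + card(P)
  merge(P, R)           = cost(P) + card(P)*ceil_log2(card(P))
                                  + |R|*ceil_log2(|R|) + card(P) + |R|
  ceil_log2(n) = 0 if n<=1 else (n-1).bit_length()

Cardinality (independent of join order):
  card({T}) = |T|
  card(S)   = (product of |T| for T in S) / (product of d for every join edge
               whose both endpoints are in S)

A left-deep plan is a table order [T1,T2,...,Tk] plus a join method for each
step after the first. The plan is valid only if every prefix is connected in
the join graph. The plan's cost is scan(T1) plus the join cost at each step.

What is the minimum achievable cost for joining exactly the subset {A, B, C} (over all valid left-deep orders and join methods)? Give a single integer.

Selinger DP over subsets of {A,B,C}:
  {B}: scan cost=400, card=400
  {A}: scan cost=120, card=120
  {C}: scan cost=20, card=20
  {AB}: card=9600; try (A,hash)→2480, (B,merge)→5080, (A,merge)→5360, (B,hash)→7440, (B,nl_idx)→10800, (A,nl_idx)→12800 …(+2); best=2480 via (A,hash)
  {BC}: card=400; try (B,nl_idx)→600, (C,hash)→1000, (B,merge)→4140, (C,merge)→4520, (B,hash)→7240, (B,nl)→8020 …(+1); best=600 via (B,nl_idx)
  {AC}: card=600; try (C,hash)→440, (A,nl_idx)→760, (A,merge)→1100, (C,merge)→1200, (A,hash)→1720, (A,nl)→2420 …(+1); best=440 via (C,hash)
  {ABC}: card=2400; try (A,hash)→2680, (A,merge)→5560, (A,nl_idx)→5800, (B,hash)→8240, (B,nl_idx)→8240, (B,merge)→11040 …(+5); best=2680 via (A,hash)

2680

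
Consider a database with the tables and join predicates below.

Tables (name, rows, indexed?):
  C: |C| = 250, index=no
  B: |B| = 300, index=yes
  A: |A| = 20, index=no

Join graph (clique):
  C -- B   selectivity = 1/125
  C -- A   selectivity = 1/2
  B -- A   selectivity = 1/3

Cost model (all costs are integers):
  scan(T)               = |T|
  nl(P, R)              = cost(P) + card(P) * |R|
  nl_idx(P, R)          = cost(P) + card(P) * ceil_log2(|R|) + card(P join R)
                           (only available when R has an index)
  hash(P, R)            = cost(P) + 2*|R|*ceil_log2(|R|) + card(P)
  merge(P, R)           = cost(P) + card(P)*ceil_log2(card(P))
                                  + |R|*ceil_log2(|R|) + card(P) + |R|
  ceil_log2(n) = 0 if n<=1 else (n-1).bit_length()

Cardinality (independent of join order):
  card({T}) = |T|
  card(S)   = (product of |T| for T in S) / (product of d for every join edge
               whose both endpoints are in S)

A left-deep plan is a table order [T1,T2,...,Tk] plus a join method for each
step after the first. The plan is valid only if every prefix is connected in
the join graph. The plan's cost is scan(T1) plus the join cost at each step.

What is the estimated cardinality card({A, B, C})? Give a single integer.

Tables in S: A(20), B(300), C(250)
Edges inside S: C-B(d=125), C-A(d=2), B-A(d=3)
numerator = 20 * 300 * 250 = 1500000
denominator = 125 * 2 * 3 = 750
card(S) = 1500000 / 750 = 2000

2000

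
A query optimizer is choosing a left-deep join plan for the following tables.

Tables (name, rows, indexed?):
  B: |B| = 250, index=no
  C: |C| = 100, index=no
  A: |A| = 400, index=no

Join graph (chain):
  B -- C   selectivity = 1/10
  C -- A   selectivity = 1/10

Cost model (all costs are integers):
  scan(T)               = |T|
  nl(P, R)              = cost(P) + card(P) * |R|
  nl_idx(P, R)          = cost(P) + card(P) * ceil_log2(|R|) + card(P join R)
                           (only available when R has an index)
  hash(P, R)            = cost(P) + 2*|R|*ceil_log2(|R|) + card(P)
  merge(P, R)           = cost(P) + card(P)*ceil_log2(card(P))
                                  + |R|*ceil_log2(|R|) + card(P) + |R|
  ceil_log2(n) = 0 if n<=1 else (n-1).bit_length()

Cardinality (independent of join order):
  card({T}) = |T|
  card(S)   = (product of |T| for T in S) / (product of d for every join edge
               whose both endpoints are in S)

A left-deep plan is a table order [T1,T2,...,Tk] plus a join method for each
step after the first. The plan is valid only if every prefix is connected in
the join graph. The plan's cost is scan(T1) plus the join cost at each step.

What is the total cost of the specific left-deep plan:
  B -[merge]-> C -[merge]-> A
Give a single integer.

step 1: scan B: cost=250, card=250
step 2: join C via merge
    card(P join C) = 250*100/(10) = 2500
    cost = 250 + 250*8 + 100*7 + 250 + 100 = 3300
step 3: join A via merge
    card(P join A) = 2500*400/(10) = 100000
    cost = 3300 + 2500*12 + 400*9 + 2500 + 400 = 39800

39800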